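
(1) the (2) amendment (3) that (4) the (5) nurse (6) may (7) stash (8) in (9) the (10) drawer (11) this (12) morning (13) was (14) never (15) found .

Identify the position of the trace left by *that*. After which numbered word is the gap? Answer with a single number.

7

'that' functions as the direct object of 'stash'. Wh-movement fronts it, leaving a gap right after 'stash':
The amendment that the nurse may stash ___ in the drawer this morning was never found.
'stash' is word 7.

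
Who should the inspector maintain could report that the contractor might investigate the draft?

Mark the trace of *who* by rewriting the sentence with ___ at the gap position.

Who should the inspector maintain ___ could report that the contractor might investigate the draft?

Underlying clause: The inspector should maintain who could report that the contractor might investigate the draft.
The filler 'who' is interpreted as the subject of the clause embedded under 'maintain'. The gap is right after 'maintain'.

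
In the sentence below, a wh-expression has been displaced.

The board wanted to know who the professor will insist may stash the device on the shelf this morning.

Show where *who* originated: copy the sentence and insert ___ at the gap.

Before movement: The professor will insist who may stash the device on the shelf this morning.
'who' is the subject of the clause embedded under 'insist'. The gap is right after 'insist'.

The board wanted to know who the professor will insist ___ may stash the device on the shelf this morning.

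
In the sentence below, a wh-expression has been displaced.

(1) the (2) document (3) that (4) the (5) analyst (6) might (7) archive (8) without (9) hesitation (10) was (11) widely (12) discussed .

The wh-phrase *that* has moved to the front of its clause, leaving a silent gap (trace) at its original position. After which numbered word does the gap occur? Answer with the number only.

'that' functions as the direct object of 'archive'. Wh-movement fronts it, leaving a gap right after 'archive':
The document that the analyst might archive ___ without hesitation was widely discussed.
'archive' is word 7.

7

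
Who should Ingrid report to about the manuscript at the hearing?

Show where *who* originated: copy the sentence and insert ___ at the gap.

Who should Ingrid report to ___ about the manuscript at the hearing?

In situ: Ingrid should report to who about the manuscript at the hearing.
The filler 'who' is interpreted as the object of the preposition 'to'. The gap is right after 'to'.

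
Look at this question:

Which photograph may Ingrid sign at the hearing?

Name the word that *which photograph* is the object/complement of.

Pre-movement form: Ingrid may sign which photograph at the hearing.
'which photograph' is the direct object of 'sign'. It moves to the left edge, and the trace sits right after 'sign':
Which photograph may Ingrid sign ___ at the hearing?

sign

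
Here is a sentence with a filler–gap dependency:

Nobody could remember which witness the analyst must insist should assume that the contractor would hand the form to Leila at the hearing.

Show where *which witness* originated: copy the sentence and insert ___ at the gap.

Nobody could remember which witness the analyst must insist ___ should assume that the contractor would hand the form to Leila at the hearing.

Underlying clause: The analyst must insist which witness should assume that the contractor would hand the form to Leila at the hearing.
'which witness' functions as the subject of the clause embedded under 'insist'. The gap is right after 'insist'.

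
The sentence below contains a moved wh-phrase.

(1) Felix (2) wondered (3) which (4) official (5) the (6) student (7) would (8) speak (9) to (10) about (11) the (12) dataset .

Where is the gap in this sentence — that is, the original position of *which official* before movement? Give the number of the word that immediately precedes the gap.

9

Before movement: The student would speak to which official about the dataset.
'which official' functions as the object of the preposition 'to'. It moves to the left edge, and the trace sits right after 'to':
Felix wondered which official the student would speak to ___ about the dataset.
'to' is word 9.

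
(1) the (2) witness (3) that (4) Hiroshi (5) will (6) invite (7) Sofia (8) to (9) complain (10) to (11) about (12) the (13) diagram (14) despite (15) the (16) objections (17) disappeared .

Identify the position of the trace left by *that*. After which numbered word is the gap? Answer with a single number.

10

'that' is the object of the preposition 'to'. Fronting leaves a gap immediately after 'to':
The witness that Hiroshi will invite Sofia to complain to ___ about the diagram despite the objections disappeared.
'to' is word 10.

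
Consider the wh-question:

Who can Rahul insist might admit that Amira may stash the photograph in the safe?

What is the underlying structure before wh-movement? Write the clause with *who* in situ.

Rahul can insist who might admit that Amira may stash the photograph in the safe.

'who' functions as the subject of the clause embedded under 'insist'. It moves to the left edge, and the trace sits right after 'insist':
Who can Rahul insist ___ might admit that Amira may stash the photograph in the safe?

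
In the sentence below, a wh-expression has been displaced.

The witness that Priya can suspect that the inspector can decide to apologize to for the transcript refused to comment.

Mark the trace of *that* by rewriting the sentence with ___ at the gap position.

'that' is the object of the preposition 'to'. The gap is right after 'to'.

The witness that Priya can suspect that the inspector can decide to apologize to ___ for the transcript refused to comment.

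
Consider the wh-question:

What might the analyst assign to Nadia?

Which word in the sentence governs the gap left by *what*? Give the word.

Underlying clause: The analyst might assign what to Nadia.
'what' functions as the direct object of 'assign'. Wh-movement fronts it, leaving a gap right after 'assign':
What might the analyst assign ___ to Nadia?

assign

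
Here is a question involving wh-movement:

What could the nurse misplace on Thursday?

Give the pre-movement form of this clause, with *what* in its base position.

'what' functions as the direct object of 'misplace'. It moves to the left edge, and the trace sits right after 'misplace':
What could the nurse misplace ___ on Thursday?

The nurse could misplace what on Thursday.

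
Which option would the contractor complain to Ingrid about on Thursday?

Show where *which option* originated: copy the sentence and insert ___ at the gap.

Which option would the contractor complain to Ingrid about ___ on Thursday?

Before movement: The contractor would complain to Ingrid about which option on Thursday.
'which option' is the object of the preposition 'about'. The gap is right after 'about'.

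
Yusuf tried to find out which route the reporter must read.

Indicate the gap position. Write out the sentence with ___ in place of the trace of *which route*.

Underlying clause: The reporter must read which route.
The filler 'which route' is interpreted as the direct object of 'read'. The gap is right after 'read'.

Yusuf tried to find out which route the reporter must read ___.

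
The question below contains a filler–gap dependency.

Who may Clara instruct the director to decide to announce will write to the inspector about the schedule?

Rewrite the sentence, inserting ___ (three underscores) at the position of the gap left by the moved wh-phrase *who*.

Pre-movement form: Clara may instruct the director to decide to announce who will write to the inspector about the schedule.
'who' is the subject of the clause embedded under 'announce'. The gap is right after 'announce'.

Who may Clara instruct the director to decide to announce ___ will write to the inspector about the schedule?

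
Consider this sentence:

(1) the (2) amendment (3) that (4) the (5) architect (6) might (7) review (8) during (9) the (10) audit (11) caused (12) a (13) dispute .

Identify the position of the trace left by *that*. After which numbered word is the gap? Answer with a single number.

7

The filler 'that' is interpreted as the direct object of 'review'. Fronting leaves a gap immediately after 'review':
The amendment that the architect might review ___ during the audit caused a dispute.
'review' is word 7.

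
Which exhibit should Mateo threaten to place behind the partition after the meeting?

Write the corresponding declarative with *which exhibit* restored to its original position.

The filler 'which exhibit' is interpreted as the direct object of 'place'. It moves to the left edge, and the trace sits right after 'place':
Which exhibit should Mateo threaten to place ___ behind the partition after the meeting?

Mateo should threaten to place which exhibit behind the partition after the meeting.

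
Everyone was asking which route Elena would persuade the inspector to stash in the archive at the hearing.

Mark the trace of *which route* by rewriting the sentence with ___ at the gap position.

Everyone was asking which route Elena would persuade the inspector to stash ___ in the archive at the hearing.

Pre-movement form: Elena would persuade the inspector to stash which route in the archive at the hearing.
'which route' functions as the direct object of 'stash'. The gap is right after 'stash'.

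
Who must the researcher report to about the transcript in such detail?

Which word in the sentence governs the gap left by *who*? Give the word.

to

Underlying clause: The researcher must report to who about the transcript in such detail.
The filler 'who' is interpreted as the object of the preposition 'to'. Wh-movement fronts it, leaving a gap right after 'to':
Who must the researcher report to ___ about the transcript in such detail?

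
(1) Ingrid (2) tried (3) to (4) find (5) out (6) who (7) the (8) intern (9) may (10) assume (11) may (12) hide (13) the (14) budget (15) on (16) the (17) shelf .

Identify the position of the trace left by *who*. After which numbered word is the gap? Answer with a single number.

10

Pre-movement form: The intern may assume who may hide the budget on the shelf.
'who' functions as the subject of the clause embedded under 'assume'. Wh-movement fronts it, leaving a gap right after 'assume':
Ingrid tried to find out who the intern may assume ___ may hide the budget on the shelf.
'assume' is word 10.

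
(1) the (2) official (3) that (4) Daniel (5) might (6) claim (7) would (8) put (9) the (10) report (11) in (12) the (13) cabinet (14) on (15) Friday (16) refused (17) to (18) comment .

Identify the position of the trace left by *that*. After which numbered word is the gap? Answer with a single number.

'that' functions as the subject of the clause embedded under 'claim'. Wh-movement fronts it, leaving a gap right after 'claim':
The official that Daniel might claim ___ would put the report in the cabinet on Friday refused to comment.
'claim' is word 6.

6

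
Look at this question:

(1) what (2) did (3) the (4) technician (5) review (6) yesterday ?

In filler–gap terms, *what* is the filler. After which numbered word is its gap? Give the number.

Pre-movement form: The technician did review what yesterday.
'what' is the direct object of 'review'. Wh-movement fronts it, leaving a gap right after 'review':
What did the technician review ___ yesterday?
'review' is word 5.

5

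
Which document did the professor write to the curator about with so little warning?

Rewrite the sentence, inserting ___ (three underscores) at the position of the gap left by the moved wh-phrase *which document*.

Which document did the professor write to the curator about ___ with so little warning?

In situ: The professor did write to the curator about which document with so little warning.
'which document' is the object of the preposition 'about'. The gap is right after 'about'.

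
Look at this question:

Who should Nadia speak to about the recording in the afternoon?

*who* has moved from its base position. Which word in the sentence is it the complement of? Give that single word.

to

In situ: Nadia should speak to who about the recording in the afternoon.
'who' is the object of the preposition 'to'. Fronting leaves a gap immediately after 'to':
Who should Nadia speak to ___ about the recording in the afternoon?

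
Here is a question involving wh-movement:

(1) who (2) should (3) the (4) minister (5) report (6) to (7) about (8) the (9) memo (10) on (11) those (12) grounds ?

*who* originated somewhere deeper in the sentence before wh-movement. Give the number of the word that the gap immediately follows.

6

Before movement: The minister should report to who about the memo on those grounds.
'who' is the object of the preposition 'to'. Wh-movement fronts it, leaving a gap right after 'to':
Who should the minister report to ___ about the memo on those grounds?
'to' is word 6.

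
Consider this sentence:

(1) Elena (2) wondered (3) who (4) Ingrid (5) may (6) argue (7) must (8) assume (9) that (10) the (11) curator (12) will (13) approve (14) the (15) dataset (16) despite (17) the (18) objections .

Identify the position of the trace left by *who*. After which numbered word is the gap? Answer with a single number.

6

In situ: Ingrid may argue who must assume that the curator will approve the dataset despite the objections.
'who' is the subject of the clause embedded under 'argue'. It moves to the left edge, and the trace sits right after 'argue':
Elena wondered who Ingrid may argue ___ must assume that the curator will approve the dataset despite the objections.
'argue' is word 6.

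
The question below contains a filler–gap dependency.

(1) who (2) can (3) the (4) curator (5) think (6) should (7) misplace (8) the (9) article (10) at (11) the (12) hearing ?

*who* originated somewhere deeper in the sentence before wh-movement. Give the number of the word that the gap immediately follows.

Pre-movement form: The curator can think who should misplace the article at the hearing.
'who' functions as the subject of the clause embedded under 'think'. It moves to the left edge, and the trace sits right after 'think':
Who can the curator think ___ should misplace the article at the hearing?
'think' is word 5.

5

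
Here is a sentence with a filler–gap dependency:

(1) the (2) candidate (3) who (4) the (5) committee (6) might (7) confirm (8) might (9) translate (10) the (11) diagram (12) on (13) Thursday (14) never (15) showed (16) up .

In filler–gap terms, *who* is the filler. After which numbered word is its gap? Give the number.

The filler 'who' is interpreted as the subject of the clause embedded under 'confirm'. Fronting leaves a gap immediately after 'confirm':
The candidate who the committee might confirm ___ might translate the diagram on Thursday never showed up.
'confirm' is word 7.

7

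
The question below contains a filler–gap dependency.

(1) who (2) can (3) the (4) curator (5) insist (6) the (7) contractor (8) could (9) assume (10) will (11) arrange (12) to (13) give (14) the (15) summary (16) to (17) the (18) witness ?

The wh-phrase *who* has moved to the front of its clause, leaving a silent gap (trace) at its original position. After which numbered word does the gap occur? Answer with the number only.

9

Before movement: The curator can insist the contractor could assume who will arrange to give the summary to the witness.
'who' functions as the subject of the clause embedded under 'assume'. Wh-movement fronts it, leaving a gap right after 'assume':
Who can the curator insist the contractor could assume ___ will arrange to give the summary to the witness?
'assume' is word 9.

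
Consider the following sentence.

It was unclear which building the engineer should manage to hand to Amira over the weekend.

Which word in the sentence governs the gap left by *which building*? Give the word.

Pre-movement form: The engineer should manage to hand which building to Amira over the weekend.
'which building' functions as the direct object of 'hand'. Wh-movement fronts it, leaving a gap right after 'hand':
It was unclear which building the engineer should manage to hand ___ to Amira over the weekend.

hand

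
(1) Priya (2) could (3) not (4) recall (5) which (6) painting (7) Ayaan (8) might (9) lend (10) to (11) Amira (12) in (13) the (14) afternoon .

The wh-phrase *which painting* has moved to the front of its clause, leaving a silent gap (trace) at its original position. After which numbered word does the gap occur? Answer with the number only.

In situ: Ayaan might lend which painting to Amira in the afternoon.
'which painting' is the direct object of 'lend'. It moves to the left edge, and the trace sits right after 'lend':
Priya could not recall which painting Ayaan might lend ___ to Amira in the afternoon.
'lend' is word 9.

9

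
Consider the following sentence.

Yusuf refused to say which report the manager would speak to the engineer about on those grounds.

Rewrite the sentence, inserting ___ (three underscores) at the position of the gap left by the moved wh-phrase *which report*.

Pre-movement form: The manager would speak to the engineer about which report on those grounds.
'which report' is the object of the preposition 'about'. The gap is right after 'about'.

Yusuf refused to say which report the manager would speak to the engineer about ___ on those grounds.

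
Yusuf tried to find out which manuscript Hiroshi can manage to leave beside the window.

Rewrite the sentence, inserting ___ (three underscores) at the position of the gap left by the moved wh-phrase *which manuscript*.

Yusuf tried to find out which manuscript Hiroshi can manage to leave ___ beside the window.

In situ: Hiroshi can manage to leave which manuscript beside the window.
'which manuscript' is the direct object of 'leave'. The gap is right after 'leave'.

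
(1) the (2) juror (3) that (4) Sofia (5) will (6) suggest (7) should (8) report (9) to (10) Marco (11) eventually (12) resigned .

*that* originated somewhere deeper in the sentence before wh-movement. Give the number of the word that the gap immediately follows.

6

The filler 'that' is interpreted as the subject of the clause embedded under 'suggest'. Wh-movement fronts it, leaving a gap right after 'suggest':
The juror that Sofia will suggest ___ should report to Marco eventually resigned.
'suggest' is word 6.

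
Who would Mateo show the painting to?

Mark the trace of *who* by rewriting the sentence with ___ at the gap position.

Who would Mateo show the painting to ___?

Underlying clause: Mateo would show the painting to who.
'who' functions as the object of the preposition 'to' (recipient of 'show'). The gap is right after 'to'.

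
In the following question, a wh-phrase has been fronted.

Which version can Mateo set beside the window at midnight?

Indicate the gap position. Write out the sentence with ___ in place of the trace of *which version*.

Pre-movement form: Mateo can set which version beside the window at midnight.
'which version' is the direct object of 'set'. The gap is right after 'set'.

Which version can Mateo set ___ beside the window at midnight?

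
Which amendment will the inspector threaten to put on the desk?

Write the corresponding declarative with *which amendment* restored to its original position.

The inspector will threaten to put which amendment on the desk.

'which amendment' functions as the direct object of 'put'. It moves to the left edge, and the trace sits right after 'put':
Which amendment will the inspector threaten to put ___ on the desk?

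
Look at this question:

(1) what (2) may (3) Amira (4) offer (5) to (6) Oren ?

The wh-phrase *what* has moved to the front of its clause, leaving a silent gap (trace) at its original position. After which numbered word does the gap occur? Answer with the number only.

4

In situ: Amira may offer what to Oren.
'what' is the direct object of 'offer'. Wh-movement fronts it, leaving a gap right after 'offer':
What may Amira offer ___ to Oren?
'offer' is word 4.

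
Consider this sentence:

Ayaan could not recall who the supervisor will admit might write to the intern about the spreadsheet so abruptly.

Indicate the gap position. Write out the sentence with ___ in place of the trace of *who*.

Pre-movement form: The supervisor will admit who might write to the intern about the spreadsheet so abruptly.
'who' is the subject of the clause embedded under 'admit'. The gap is right after 'admit'.

Ayaan could not recall who the supervisor will admit ___ might write to the intern about the spreadsheet so abruptly.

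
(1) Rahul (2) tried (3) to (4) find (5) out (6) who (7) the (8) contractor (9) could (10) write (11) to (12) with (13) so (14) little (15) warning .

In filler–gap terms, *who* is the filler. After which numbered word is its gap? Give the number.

11

In situ: The contractor could write to who with so little warning.
'who' functions as the object of the preposition 'to'. It moves to the left edge, and the trace sits right after 'to':
Rahul tried to find out who the contractor could write to ___ with so little warning.
'to' is word 11.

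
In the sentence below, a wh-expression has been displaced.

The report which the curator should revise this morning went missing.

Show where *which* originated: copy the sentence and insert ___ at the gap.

'which' is the direct object of 'revise'. The gap is right after 'revise'.

The report which the curator should revise ___ this morning went missing.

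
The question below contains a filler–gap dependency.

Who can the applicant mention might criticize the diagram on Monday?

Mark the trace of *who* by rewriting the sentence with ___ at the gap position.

In situ: The applicant can mention who might criticize the diagram on Monday.
'who' functions as the subject of the clause embedded under 'mention'. The gap is right after 'mention'.

Who can the applicant mention ___ might criticize the diagram on Monday?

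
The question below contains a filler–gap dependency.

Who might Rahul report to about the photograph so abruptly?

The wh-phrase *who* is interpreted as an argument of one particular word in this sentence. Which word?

to

Before movement: Rahul might report to who about the photograph so abruptly.
The filler 'who' is interpreted as the object of the preposition 'to'. Fronting leaves a gap immediately after 'to':
Who might Rahul report to ___ about the photograph so abruptly?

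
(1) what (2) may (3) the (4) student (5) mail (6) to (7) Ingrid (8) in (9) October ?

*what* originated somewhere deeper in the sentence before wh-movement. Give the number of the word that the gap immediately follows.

5

Before movement: The student may mail what to Ingrid in October.
'what' is the direct object of 'mail'. It moves to the left edge, and the trace sits right after 'mail':
What may the student mail ___ to Ingrid in October?
'mail' is word 5.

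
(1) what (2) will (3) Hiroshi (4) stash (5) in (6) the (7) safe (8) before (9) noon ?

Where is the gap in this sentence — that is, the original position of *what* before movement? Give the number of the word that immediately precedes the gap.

4

In situ: Hiroshi will stash what in the safe before noon.
The filler 'what' is interpreted as the direct object of 'stash'. Wh-movement fronts it, leaving a gap right after 'stash':
What will Hiroshi stash ___ in the safe before noon?
'stash' is word 4.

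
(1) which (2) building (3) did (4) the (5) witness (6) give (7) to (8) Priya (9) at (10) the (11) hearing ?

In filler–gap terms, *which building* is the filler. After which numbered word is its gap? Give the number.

6

Underlying clause: The witness did give which building to Priya at the hearing.
The filler 'which building' is interpreted as the direct object of 'give'. It moves to the left edge, and the trace sits right after 'give':
Which building did the witness give ___ to Priya at the hearing?
'give' is word 6.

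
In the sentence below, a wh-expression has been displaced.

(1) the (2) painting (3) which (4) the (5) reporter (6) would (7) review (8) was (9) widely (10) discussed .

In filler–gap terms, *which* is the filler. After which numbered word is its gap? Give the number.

The filler 'which' is interpreted as the direct object of 'review'. Fronting leaves a gap immediately after 'review':
The painting which the reporter would review ___ was widely discussed.
'review' is word 7.

7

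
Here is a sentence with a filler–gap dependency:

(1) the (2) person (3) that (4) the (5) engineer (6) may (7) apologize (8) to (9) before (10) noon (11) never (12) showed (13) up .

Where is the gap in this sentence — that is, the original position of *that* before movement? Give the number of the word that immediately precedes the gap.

8

The filler 'that' is interpreted as the object of the preposition 'to'. Fronting leaves a gap immediately after 'to':
The person that the engineer may apologize to ___ before noon never showed up.
'to' is word 8.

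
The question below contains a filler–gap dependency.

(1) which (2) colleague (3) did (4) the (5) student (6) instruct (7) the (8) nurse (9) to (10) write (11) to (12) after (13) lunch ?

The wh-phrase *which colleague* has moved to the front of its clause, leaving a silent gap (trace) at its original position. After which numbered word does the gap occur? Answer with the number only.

11

Pre-movement form: The student did instruct the nurse to write to which colleague after lunch.
'which colleague' is the object of the preposition 'to'. It moves to the left edge, and the trace sits right after 'to':
Which colleague did the student instruct the nurse to write to ___ after lunch?
'to' is word 11.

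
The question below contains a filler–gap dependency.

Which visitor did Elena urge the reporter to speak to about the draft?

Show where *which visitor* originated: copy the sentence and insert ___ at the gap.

Which visitor did Elena urge the reporter to speak to ___ about the draft?

Underlying clause: Elena did urge the reporter to speak to which visitor about the draft.
'which visitor' is the object of the preposition 'to'. The gap is right after 'to'.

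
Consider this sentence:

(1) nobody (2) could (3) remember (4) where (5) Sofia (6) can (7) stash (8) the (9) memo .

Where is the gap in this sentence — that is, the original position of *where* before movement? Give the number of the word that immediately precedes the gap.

In situ: Sofia can stash the memo where.
'where' is the locative complement of 'stash'. Fronting leaves a gap immediately after 'memo':
Nobody could remember where Sofia can stash the memo ___.
'memo' is word 9.

9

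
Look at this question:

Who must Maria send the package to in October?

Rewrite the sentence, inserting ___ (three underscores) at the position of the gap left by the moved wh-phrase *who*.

Who must Maria send the package to ___ in October?

Before movement: Maria must send the package to who in October.
'who' is the object of the preposition 'to' (recipient of 'send'). The gap is right after 'to'.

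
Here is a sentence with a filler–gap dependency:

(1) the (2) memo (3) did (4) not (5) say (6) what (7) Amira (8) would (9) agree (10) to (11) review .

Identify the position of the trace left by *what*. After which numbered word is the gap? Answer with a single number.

Before movement: Amira would agree to review what.
The filler 'what' is interpreted as the direct object of 'review'. Wh-movement fronts it, leaving a gap right after 'review':
The memo did not say what Amira would agree to review ___.
'review' is word 11.

11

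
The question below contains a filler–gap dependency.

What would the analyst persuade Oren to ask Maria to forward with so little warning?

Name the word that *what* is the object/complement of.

Before movement: The analyst would persuade Oren to ask Maria to forward what with so little warning.
'what' functions as the direct object of 'forward'. Fronting leaves a gap immediately after 'forward':
What would the analyst persuade Oren to ask Maria to forward ___ with so little warning?

forward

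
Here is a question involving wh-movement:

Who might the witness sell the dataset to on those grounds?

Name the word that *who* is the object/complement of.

to

Before movement: The witness might sell the dataset to who on those grounds.
'who' functions as the object of the preposition 'to' (recipient of 'sell'). Wh-movement fronts it, leaving a gap right after 'to':
Who might the witness sell the dataset to ___ on those grounds?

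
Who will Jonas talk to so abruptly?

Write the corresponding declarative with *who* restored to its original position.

Jonas will talk to who so abruptly.

The filler 'who' is interpreted as the object of the preposition 'to'. Wh-movement fronts it, leaving a gap right after 'to':
Who will Jonas talk to ___ so abruptly?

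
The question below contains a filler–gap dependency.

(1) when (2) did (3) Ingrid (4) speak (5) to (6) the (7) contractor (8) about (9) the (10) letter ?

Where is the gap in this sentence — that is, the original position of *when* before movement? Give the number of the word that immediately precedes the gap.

Pre-movement form: Ingrid did speak to the contractor about the letter when.
'when' is the temporal adjunct. It moves to the left edge, and the trace sits right after 'letter':
When did Ingrid speak to the contractor about the letter ___?
'letter' is word 10.

10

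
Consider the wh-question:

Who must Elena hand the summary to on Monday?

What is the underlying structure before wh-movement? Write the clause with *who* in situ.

Elena must hand the summary to who on Monday.

'who' functions as the object of the preposition 'to' (recipient of 'hand'). Wh-movement fronts it, leaving a gap right after 'to':
Who must Elena hand the summary to ___ on Monday?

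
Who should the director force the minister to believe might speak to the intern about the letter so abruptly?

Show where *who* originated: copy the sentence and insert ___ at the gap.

In situ: The director should force the minister to believe who might speak to the intern about the letter so abruptly.
'who' functions as the subject of the clause embedded under 'believe'. The gap is right after 'believe'.

Who should the director force the minister to believe ___ might speak to the intern about the letter so abruptly?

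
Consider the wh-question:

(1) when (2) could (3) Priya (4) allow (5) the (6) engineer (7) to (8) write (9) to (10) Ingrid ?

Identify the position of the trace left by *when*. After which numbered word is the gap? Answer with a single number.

10

In situ: Priya could allow the engineer to write to Ingrid when.
'when' functions as the temporal adjunct. It moves to the left edge, and the trace sits right after 'Ingrid':
When could Priya allow the engineer to write to Ingrid ___?
'Ingrid' is word 10.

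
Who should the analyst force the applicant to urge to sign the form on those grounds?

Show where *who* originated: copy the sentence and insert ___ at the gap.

Underlying clause: The analyst should force the applicant to urge who to sign the form on those grounds.
The filler 'who' is interpreted as the direct object of 'urge'. The gap is right after 'urge'.

Who should the analyst force the applicant to urge ___ to sign the form on those grounds?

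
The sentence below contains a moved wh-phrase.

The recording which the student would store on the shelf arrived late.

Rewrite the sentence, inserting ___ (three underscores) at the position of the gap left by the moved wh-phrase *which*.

The recording which the student would store ___ on the shelf arrived late.

'which' functions as the direct object of 'store'. The gap is right after 'store'.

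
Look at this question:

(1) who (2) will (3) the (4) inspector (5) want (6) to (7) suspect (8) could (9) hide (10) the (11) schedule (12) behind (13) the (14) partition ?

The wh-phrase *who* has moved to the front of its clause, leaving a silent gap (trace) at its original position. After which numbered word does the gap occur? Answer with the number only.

7

Pre-movement form: The inspector will want to suspect who could hide the schedule behind the partition.
'who' is the subject of the clause embedded under 'suspect'. Fronting leaves a gap immediately after 'suspect':
Who will the inspector want to suspect ___ could hide the schedule behind the partition?
'suspect' is word 7.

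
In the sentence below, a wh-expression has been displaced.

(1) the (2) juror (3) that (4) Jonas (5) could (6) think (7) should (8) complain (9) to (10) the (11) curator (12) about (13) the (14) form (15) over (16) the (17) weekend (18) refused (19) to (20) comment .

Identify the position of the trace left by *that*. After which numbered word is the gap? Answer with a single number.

6

'that' functions as the subject of the clause embedded under 'think'. Fronting leaves a gap immediately after 'think':
The juror that Jonas could think ___ should complain to the curator about the form over the weekend refused to comment.
'think' is word 6.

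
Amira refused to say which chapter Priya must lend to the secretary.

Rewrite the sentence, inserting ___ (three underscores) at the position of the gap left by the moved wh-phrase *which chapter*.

Amira refused to say which chapter Priya must lend ___ to the secretary.

Underlying clause: Priya must lend which chapter to the secretary.
'which chapter' is the direct object of 'lend'. The gap is right after 'lend'.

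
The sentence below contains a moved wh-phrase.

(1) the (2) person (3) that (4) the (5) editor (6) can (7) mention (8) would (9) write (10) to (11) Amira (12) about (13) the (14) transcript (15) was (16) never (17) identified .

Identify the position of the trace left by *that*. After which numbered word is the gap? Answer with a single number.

'that' functions as the subject of the clause embedded under 'mention'. Fronting leaves a gap immediately after 'mention':
The person that the editor can mention ___ would write to Amira about the transcript was never identified.
'mention' is word 7.

7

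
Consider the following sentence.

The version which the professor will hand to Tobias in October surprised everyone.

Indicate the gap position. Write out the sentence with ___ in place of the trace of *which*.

The version which the professor will hand ___ to Tobias in October surprised everyone.

'which' is the direct object of 'hand'. The gap is right after 'hand'.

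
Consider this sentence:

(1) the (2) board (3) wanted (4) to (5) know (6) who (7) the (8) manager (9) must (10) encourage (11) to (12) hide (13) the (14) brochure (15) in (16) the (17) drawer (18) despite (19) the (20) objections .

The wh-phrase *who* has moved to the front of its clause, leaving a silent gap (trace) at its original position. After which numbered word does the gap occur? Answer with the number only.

10

Before movement: The manager must encourage who to hide the brochure in the drawer despite the objections.
'who' functions as the direct object of 'encourage'. Fronting leaves a gap immediately after 'encourage':
The board wanted to know who the manager must encourage ___ to hide the brochure in the drawer despite the objections.
'encourage' is word 10.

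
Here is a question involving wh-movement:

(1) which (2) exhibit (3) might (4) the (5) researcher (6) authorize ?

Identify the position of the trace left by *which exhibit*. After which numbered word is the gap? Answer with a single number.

6

Underlying clause: The researcher might authorize which exhibit.
'which exhibit' is the direct object of 'authorize'. It moves to the left edge, and the trace sits right after 'authorize':
Which exhibit might the researcher authorize ___?
'authorize' is word 6.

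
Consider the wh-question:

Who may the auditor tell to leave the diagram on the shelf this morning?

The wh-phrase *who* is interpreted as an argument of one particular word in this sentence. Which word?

Before movement: The auditor may tell who to leave the diagram on the shelf this morning.
'who' is the direct object of 'tell'. Fronting leaves a gap immediately after 'tell':
Who may the auditor tell ___ to leave the diagram on the shelf this morning?

tell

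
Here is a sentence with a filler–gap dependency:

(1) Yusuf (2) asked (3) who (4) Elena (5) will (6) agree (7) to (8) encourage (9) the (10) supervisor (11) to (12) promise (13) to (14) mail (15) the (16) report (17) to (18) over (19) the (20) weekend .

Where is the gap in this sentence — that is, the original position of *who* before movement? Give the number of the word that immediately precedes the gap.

Before movement: Elena will agree to encourage the supervisor to promise to mail the report to who over the weekend.
'who' is the object of the preposition 'to' (recipient of 'mail'). Fronting leaves a gap immediately after 'to':
Yusuf asked who Elena will agree to encourage the supervisor to promise to mail the report to ___ over the weekend.
'to' is word 17.

17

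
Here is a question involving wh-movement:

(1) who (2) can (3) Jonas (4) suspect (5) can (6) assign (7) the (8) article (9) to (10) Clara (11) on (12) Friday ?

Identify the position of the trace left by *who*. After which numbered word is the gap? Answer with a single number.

4

Pre-movement form: Jonas can suspect who can assign the article to Clara on Friday.
'who' functions as the subject of the clause embedded under 'suspect'. Fronting leaves a gap immediately after 'suspect':
Who can Jonas suspect ___ can assign the article to Clara on Friday?
'suspect' is word 4.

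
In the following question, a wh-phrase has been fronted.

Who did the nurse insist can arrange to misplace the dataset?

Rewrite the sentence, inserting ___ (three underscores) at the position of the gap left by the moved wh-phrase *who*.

Who did the nurse insist ___ can arrange to misplace the dataset?

Pre-movement form: The nurse did insist who can arrange to misplace the dataset.
'who' is the subject of the clause embedded under 'insist'. The gap is right after 'insist'.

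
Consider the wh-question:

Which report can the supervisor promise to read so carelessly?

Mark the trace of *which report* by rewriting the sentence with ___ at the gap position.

Before movement: The supervisor can promise to read which report so carelessly.
'which report' functions as the direct object of 'read'. The gap is right after 'read'.

Which report can the supervisor promise to read ___ so carelessly?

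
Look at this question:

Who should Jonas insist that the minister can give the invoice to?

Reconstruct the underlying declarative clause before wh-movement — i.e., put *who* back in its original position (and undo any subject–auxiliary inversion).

Jonas should insist that the minister can give the invoice to who.

'who' functions as the object of the preposition 'to' (recipient of 'give'). It moves to the left edge, and the trace sits right after 'to':
Who should Jonas insist that the minister can give the invoice to ___?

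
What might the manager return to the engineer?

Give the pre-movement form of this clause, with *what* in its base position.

The filler 'what' is interpreted as the direct object of 'return'. Fronting leaves a gap immediately after 'return':
What might the manager return ___ to the engineer?

The manager might return what to the engineer.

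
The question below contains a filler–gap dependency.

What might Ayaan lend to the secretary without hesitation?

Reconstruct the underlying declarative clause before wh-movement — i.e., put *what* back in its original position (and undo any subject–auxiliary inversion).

Ayaan might lend what to the secretary without hesitation.

'what' is the direct object of 'lend'. It moves to the left edge, and the trace sits right after 'lend':
What might Ayaan lend ___ to the secretary without hesitation?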